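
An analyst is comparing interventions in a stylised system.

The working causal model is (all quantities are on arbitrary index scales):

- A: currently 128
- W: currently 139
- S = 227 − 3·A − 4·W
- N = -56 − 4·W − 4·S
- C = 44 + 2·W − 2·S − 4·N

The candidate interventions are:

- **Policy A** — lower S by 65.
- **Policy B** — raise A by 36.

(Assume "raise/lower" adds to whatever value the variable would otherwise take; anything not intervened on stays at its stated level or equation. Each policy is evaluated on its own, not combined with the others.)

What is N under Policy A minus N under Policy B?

-172

Policy A (S − 65):
  A = 128
  W = 139
  S = 227 − 3·128 − 4·139 (−65 from intervention) = -778
  N = -56 − 4·139 − 4·(-778) = 2500
Policy B (A + 36):
  A = 128 + 36 = 164
  W = 139
  S = 227 − 3·164 − 4·139 = -821
  N = -56 − 4·139 − 4·(-821) = 2672
N: 2500 − 2672 = -172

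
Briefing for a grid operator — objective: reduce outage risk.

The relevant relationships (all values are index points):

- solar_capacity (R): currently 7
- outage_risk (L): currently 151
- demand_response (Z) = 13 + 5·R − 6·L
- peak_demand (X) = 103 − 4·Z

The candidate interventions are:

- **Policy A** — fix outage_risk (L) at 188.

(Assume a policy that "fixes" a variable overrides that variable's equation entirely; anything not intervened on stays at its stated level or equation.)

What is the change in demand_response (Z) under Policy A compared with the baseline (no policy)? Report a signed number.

-222

Baseline:
  R = 7
  L = 151
  Z = 13 + 5·7 − 6·151 = -858
Policy A (L := 188):
  R = 7
  L = 188
  Z = 13 + 5·7 − 6·188 = -1080
Change in Z: -1080 − (-858) = -222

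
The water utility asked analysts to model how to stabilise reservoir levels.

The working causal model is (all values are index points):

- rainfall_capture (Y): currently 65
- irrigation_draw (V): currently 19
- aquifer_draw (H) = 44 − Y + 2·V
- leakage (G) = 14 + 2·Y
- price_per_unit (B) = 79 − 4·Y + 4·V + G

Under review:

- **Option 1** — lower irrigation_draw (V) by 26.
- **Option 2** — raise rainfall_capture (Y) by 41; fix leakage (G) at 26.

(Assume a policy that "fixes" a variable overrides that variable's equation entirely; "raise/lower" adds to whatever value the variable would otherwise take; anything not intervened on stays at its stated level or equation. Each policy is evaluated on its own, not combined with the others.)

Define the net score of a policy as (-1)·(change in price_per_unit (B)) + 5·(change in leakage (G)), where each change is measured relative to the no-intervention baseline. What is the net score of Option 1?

104

Baseline:
  Y = 65
  V = 19
  G = 14 + 2·65 = 144
  B = 79 − 4·65 + 4·19 + 144 = 39
Option 1 (V − 26):
  Y = 65
  V = 19 − 26 = -7
  G = 14 + 2·65 = 144
  B = 79 − 4·65 + 4·(-7) + 144 = -65
ΔB = -65 − 39 = -104; ΔG = 144 − 144 = 0
Score = (-1)·(-104) + 5·0 = 104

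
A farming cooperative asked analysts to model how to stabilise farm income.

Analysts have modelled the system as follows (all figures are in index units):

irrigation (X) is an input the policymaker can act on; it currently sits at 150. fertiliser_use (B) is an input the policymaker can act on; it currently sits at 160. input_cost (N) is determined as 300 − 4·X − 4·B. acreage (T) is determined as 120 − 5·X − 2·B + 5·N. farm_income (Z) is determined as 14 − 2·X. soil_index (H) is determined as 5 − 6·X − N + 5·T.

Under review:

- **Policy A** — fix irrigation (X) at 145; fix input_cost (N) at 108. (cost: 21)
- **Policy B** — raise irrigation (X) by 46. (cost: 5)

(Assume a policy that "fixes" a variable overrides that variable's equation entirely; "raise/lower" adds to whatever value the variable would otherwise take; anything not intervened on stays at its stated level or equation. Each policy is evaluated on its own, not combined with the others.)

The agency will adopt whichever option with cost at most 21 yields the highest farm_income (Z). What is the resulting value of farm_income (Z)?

Policy A (X := 145, N := 108):
  X = 145
  Z = 14 − 2·145 = -276
Policy B (X + 46):
  X = 150 + 46 = 196
  Z = 14 − 2·196 = -378
Comparing — Policy A: Z=-276, Policy B: Z=-378. Highest is -276 (Policy A).

-276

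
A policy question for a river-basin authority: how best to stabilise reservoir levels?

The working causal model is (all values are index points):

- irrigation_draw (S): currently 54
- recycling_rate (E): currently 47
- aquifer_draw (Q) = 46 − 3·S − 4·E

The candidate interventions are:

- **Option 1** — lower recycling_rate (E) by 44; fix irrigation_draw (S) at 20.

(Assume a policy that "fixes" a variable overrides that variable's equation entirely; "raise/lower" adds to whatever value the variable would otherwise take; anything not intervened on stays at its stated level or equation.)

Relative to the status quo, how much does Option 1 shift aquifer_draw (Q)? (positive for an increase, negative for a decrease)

Baseline:
  S = 54
  E = 47
  Q = 46 − 3·54 − 4·47 = -304
Option 1 (E − 44, S := 20):
  S = 20
  E = 47 − 44 = 3
  Q = 46 − 3·20 − 4·3 = -26
Change in Q: -26 − (-304) = 278

278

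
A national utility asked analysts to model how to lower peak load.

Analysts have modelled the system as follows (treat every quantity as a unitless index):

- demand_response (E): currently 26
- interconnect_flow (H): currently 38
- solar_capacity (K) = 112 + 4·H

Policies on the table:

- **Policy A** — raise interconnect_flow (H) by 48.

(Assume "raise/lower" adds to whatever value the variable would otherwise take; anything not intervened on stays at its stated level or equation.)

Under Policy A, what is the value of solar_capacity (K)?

456

Policy A (H + 48):
  H = 38 + 48 = 86
  K = 112 + 4·86 = 456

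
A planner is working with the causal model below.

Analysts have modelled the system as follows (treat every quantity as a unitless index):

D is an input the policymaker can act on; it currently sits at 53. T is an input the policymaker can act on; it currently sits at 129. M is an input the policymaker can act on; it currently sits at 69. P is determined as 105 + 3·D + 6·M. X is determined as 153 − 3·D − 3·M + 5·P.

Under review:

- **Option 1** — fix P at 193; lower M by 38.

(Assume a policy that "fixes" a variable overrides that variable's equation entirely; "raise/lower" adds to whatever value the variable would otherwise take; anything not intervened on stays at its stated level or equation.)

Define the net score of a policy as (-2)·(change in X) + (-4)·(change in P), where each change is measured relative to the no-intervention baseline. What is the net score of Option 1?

6562

Baseline:
  D = 53
  M = 69
  P = 105 + 3·53 + 6·69 = 678
  X = 153 − 3·53 − 3·69 + 5·678 = 3177
Option 1 (P := 193, M − 38):
  D = 53
  M = 69 − 38 = 31
  P = 193
  X = 153 − 3·53 − 3·31 + 5·193 = 866
ΔX = 866 − 3177 = -2311; ΔP = 193 − 678 = -485
Score = (-2)·(-2311) + (-4)·(-485) = 6562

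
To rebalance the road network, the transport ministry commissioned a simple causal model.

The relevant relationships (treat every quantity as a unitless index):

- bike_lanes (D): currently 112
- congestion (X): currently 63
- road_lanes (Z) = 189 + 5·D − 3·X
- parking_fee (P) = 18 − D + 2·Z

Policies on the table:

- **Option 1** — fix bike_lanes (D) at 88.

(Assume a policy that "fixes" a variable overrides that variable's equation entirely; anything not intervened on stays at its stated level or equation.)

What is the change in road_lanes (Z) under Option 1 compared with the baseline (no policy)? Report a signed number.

Baseline:
  D = 112
  X = 63
  Z = 189 + 5·112 − 3·63 = 560
Option 1 (D := 88):
  D = 88
  X = 63
  Z = 189 + 5·88 − 3·63 = 440
Change in Z: 440 − 560 = -120

-120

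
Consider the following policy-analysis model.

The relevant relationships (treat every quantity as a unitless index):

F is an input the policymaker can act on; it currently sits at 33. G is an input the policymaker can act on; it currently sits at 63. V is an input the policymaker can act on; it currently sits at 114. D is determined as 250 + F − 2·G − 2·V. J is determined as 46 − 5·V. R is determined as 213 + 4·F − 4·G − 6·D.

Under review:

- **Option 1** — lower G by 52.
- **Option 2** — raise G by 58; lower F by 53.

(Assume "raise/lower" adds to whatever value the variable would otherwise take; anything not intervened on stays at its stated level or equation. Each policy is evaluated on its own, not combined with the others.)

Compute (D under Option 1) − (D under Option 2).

273

Option 1 (G − 52):
  F = 33
  G = 63 − 52 = 11
  V = 114
  D = 250 + 33 − 2·11 − 2·114 = 33
Option 2 (G + 58, F − 53):
  F = 33 − 53 = -20
  G = 63 + 58 = 121
  V = 114
  D = 250 + (-20) − 2·121 − 2·114 = -240
D: 33 − (-240) = 273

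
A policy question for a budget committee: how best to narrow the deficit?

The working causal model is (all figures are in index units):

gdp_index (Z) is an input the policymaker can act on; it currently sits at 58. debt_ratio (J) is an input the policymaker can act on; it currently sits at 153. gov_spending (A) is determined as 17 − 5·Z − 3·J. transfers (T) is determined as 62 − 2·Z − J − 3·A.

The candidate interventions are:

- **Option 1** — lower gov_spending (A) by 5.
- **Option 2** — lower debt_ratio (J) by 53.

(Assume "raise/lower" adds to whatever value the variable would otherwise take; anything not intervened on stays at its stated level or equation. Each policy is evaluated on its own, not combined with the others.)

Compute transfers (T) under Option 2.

Option 2 (J − 53):
  Z = 58
  J = 153 − 53 = 100
  A = 17 − 5·58 − 3·100 = -573
  T = 62 − 2·58 − 100 − 3·(-573) = 1565

1565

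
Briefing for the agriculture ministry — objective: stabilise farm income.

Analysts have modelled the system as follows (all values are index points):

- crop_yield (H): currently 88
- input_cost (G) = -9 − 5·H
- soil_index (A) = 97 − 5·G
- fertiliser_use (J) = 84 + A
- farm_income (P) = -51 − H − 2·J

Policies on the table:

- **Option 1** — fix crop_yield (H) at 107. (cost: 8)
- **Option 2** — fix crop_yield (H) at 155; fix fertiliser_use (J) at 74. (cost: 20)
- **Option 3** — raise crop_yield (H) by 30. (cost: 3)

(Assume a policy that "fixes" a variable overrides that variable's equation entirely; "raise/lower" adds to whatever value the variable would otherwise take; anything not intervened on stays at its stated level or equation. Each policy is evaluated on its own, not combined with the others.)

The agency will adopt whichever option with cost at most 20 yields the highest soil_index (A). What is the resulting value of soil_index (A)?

Option 1 (H := 107):
  H = 107
  G = -9 − 5·107 = -544
  A = 97 − 5·(-544) = 2817
Option 2 (H := 155, J := 74):
  H = 155
  G = -9 − 5·155 = -784
  A = 97 − 5·(-784) = 4017
Option 3 (H + 30):
  H = 88 + 30 = 118
  G = -9 − 5·118 = -599
  A = 97 − 5·(-599) = 3092
Comparing — Option 1: A=2817, Option 2: A=4017, Option 3: A=3092. Highest is 4017 (Option 2).

4017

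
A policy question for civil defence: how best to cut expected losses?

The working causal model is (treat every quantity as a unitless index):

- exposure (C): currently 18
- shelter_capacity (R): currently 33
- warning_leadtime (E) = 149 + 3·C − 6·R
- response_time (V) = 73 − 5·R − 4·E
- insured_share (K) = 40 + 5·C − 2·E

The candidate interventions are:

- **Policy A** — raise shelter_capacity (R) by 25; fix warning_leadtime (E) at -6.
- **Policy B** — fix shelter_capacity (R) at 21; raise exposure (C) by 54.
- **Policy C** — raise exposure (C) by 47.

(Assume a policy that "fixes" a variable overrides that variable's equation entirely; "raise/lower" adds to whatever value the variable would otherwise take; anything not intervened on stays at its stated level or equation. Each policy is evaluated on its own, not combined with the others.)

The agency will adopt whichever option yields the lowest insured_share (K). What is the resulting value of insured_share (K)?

-78

Policy A (R + 25, E := -6):
  C = 18
  R = 33 + 25 = 58
  E = -6
  K = 40 + 5·18 − 2·(-6) = 142
Policy B (R := 21, C + 54):
  C = 18 + 54 = 72
  R = 21
  E = 149 + 3·72 − 6·21 = 239
  K = 40 + 5·72 − 2·239 = -78
Policy C (C + 47):
  C = 18 + 47 = 65
  R = 33
  E = 149 + 3·65 − 6·33 = 146
  K = 40 + 5·65 − 2·146 = 73
Comparing — Policy A: K=142, Policy B: K=-78, Policy C: K=73. Lowest is -78 (Policy B).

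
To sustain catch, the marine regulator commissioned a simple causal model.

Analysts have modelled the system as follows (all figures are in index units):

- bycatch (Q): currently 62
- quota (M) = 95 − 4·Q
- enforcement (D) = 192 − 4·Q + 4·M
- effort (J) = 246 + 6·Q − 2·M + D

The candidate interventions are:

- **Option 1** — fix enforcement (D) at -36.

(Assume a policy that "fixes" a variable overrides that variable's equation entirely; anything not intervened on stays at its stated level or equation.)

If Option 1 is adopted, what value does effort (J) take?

888

Option 1 (D := -36):
  Q = 62
  M = 95 − 4·62 = -153
  D = -36
  J = 246 + 6·62 − 2·(-153) + (-36) = 888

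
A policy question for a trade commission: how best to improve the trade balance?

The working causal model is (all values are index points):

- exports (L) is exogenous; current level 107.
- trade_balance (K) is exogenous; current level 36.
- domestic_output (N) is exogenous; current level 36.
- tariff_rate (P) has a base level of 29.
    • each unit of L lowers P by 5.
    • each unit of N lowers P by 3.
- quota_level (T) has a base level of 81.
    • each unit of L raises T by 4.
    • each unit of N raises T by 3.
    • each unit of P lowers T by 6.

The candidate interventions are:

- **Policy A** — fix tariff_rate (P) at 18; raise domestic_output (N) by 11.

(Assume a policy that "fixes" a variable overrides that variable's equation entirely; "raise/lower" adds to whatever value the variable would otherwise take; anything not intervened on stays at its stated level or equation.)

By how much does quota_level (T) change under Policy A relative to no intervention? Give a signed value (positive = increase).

-3759

Baseline:
  L = 107
  N = 36
  P = 29 − 5·107 − 3·36 = -614
  T = 81 + 4·107 + 3·36 − 6·(-614) = 4301
Policy A (P := 18, N + 11):
  L = 107
  N = 36 + 11 = 47
  P = 18
  T = 81 + 4·107 + 3·47 − 6·18 = 542
Change in T: 542 − 4301 = -3759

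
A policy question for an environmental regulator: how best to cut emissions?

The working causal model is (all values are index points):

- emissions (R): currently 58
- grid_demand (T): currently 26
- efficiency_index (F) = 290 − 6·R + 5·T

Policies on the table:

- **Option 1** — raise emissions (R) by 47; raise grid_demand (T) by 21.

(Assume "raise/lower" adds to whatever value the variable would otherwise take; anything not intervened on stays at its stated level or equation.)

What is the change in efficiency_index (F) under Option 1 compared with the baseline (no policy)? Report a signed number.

-177

Baseline:
  R = 58
  T = 26
  F = 290 − 6·58 + 5·26 = 72
Option 1 (R + 47, T + 21):
  R = 58 + 47 = 105
  T = 26 + 21 = 47
  F = 290 − 6·105 + 5·47 = -105
Change in F: -105 − 72 = -177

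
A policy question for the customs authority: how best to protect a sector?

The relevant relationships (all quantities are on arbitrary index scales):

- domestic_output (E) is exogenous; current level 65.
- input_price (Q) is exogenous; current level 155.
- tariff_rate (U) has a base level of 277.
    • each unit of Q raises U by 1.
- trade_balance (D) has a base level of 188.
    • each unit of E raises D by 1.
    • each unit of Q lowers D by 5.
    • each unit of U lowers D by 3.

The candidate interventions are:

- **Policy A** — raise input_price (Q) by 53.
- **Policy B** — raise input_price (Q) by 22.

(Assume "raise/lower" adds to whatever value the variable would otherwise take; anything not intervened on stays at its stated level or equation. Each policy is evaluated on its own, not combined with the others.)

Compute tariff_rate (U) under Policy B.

454

Policy B (Q + 22):
  Q = 155 + 22 = 177
  U = 277 + 177 = 454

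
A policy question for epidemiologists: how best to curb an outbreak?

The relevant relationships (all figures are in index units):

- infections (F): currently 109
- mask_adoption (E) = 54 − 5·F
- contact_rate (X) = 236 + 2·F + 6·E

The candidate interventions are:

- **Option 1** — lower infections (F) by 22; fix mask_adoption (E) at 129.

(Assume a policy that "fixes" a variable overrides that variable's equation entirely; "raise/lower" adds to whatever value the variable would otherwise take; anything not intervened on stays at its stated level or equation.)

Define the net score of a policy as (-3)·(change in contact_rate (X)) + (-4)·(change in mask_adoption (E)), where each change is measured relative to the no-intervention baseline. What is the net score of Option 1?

-13508

Baseline:
  F = 109
  E = 54 − 5·109 = -491
  X = 236 + 2·109 + 6·(-491) = -2492
Option 1 (F − 22, E := 129):
  F = 109 − 22 = 87
  E = 129
  X = 236 + 2·87 + 6·129 = 1184
ΔX = 1184 − (-2492) = 3676; ΔE = 129 − (-491) = 620
Score = (-3)·3676 + (-4)·620 = -13508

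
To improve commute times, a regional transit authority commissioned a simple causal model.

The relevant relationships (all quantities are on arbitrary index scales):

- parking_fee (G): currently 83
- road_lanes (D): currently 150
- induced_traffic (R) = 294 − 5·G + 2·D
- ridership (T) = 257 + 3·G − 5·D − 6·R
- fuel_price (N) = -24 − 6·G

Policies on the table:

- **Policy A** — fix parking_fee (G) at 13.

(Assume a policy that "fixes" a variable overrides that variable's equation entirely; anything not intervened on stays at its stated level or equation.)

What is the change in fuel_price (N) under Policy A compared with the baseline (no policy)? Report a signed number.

Baseline:
  G = 83
  N = -24 − 6·83 = -522
Policy A (G := 13):
  G = 13
  N = -24 − 6·13 = -102
Change in N: -102 − (-522) = 420

420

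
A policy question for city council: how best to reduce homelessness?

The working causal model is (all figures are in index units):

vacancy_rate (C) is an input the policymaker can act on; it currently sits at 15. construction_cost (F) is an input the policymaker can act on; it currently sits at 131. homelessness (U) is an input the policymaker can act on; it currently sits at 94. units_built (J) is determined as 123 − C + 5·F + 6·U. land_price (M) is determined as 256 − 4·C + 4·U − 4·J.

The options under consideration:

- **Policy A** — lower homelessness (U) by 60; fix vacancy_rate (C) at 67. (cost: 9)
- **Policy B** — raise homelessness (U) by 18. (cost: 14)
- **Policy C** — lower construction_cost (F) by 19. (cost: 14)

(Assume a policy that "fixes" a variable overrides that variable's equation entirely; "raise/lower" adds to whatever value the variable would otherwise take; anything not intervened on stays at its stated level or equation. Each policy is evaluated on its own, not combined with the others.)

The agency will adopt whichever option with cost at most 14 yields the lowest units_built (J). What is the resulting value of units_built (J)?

Policy A (U − 60, C := 67):
  C = 67
  F = 131
  U = 94 − 60 = 34
  J = 123 − 67 + 5·131 + 6·34 = 915
Policy B (U + 18):
  C = 15
  F = 131
  U = 94 + 18 = 112
  J = 123 − 15 + 5·131 + 6·112 = 1435
Policy C (F − 19):
  C = 15
  F = 131 − 19 = 112
  U = 94
  J = 123 − 15 + 5·112 + 6·94 = 1232
Comparing — Policy A: J=915, Policy B: J=1435, Policy C: J=1232. Lowest is 915 (Policy A).

915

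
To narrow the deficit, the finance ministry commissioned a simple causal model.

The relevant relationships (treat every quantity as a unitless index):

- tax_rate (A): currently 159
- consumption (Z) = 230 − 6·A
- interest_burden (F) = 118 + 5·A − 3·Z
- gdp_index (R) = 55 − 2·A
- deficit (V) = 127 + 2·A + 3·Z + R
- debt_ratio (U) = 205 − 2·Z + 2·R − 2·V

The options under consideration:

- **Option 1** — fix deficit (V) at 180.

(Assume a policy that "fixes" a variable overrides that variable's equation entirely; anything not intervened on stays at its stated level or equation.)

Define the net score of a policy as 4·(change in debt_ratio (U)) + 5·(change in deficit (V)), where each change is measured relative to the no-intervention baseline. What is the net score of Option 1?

Baseline:
  A = 159
  Z = 230 − 6·159 = -724
  R = 55 − 2·159 = -263
  V = 127 + 2·159 + 3·(-724) + (-263) = -1990
  U = 205 − 2·(-724) + 2·(-263) − 2·(-1990) = 5107
Option 1 (V := 180):
  A = 159
  Z = 230 − 6·159 = -724
  R = 55 − 2·159 = -263
  V = 180
  U = 205 − 2·(-724) + 2·(-263) − 2·180 = 767
ΔU = 767 − 5107 = -4340; ΔV = 180 − (-1990) = 2170
Score = 4·(-4340) + 5·2170 = -6510

-6510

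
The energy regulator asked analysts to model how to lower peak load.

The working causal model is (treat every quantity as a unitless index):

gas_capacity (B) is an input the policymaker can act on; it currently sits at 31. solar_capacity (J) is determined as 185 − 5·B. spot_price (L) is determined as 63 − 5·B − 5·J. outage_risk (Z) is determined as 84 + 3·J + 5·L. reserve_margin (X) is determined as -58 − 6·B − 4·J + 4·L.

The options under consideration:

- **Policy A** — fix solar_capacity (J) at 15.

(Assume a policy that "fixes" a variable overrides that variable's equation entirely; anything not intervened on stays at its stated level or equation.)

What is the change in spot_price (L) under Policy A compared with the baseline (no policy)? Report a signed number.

75

Baseline:
  B = 31
  J = 185 − 5·31 = 30
  L = 63 − 5·31 − 5·30 = -242
Policy A (J := 15):
  B = 31
  J = 15
  L = 63 − 5·31 − 5·15 = -167
Change in L: -167 − (-242) = 75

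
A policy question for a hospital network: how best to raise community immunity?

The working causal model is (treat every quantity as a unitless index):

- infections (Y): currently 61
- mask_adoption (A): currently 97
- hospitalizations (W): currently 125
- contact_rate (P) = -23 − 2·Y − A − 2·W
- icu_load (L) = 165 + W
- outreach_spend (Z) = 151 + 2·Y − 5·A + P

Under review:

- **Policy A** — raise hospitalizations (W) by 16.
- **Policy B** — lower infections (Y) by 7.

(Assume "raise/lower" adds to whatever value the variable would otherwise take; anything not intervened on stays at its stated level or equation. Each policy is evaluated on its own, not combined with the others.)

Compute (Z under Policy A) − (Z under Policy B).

-32

Policy A (W + 16):
  Y = 61
  A = 97
  W = 125 + 16 = 141
  P = -23 − 2·61 − 97 − 2·141 = -524
  Z = 151 + 2·61 − 5·97 + (-524) = -736
Policy B (Y − 7):
  Y = 61 − 7 = 54
  A = 97
  W = 125
  P = -23 − 2·54 − 97 − 2·125 = -478
  Z = 151 + 2·54 − 5·97 + (-478) = -704
Z: -736 − (-704) = -32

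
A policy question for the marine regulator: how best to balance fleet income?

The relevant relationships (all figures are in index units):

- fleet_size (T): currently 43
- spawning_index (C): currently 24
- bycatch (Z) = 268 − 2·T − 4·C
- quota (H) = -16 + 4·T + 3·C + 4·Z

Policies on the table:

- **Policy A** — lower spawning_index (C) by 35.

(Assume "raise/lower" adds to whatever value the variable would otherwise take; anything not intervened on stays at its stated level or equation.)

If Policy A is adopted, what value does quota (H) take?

Policy A (C − 35):
  T = 43
  C = 24 − 35 = -11
  Z = 268 − 2·43 − 4·(-11) = 226
  H = -16 + 4·43 + 3·(-11) + 4·226 = 1027

1027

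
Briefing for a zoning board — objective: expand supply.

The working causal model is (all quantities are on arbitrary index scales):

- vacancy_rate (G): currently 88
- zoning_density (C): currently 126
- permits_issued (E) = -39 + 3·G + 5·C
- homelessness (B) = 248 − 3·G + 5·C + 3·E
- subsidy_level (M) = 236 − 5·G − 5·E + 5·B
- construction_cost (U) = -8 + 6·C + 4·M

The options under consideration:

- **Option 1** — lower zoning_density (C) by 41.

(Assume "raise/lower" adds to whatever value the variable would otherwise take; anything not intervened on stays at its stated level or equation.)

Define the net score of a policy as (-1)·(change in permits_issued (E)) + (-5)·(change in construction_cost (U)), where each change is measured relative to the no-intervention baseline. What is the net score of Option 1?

Baseline:
  G = 88
  C = 126
  E = -39 + 3·88 + 5·126 = 855
  B = 248 − 3·88 + 5·126 + 3·855 = 3179
  M = 236 − 5·88 − 5·855 + 5·3179 = 11416
  U = -8 + 6·126 + 4·11416 = 46412
Option 1 (C − 41):
  G = 88
  C = 126 − 41 = 85
  E = -39 + 3·88 + 5·85 = 650
  B = 248 − 3·88 + 5·85 + 3·650 = 2359
  M = 236 − 5·88 − 5·650 + 5·2359 = 8341
  U = -8 + 6·85 + 4·8341 = 33866
ΔE = 650 − 855 = -205; ΔU = 33866 − 46412 = -12546
Score = (-1)·(-205) + (-5)·(-12546) = 62935

62935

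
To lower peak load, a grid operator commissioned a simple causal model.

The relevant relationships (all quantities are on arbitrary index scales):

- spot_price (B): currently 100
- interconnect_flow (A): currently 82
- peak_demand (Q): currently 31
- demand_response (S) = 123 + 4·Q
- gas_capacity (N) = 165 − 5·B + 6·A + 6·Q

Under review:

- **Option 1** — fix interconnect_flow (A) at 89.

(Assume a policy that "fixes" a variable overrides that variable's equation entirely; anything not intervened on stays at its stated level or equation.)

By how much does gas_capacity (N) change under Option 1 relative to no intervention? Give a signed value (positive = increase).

42

Baseline:
  B = 100
  A = 82
  Q = 31
  N = 165 − 5·100 + 6·82 + 6·31 = 343
Option 1 (A := 89):
  B = 100
  A = 89
  Q = 31
  N = 165 − 5·100 + 6·89 + 6·31 = 385
Change in N: 385 − 343 = 42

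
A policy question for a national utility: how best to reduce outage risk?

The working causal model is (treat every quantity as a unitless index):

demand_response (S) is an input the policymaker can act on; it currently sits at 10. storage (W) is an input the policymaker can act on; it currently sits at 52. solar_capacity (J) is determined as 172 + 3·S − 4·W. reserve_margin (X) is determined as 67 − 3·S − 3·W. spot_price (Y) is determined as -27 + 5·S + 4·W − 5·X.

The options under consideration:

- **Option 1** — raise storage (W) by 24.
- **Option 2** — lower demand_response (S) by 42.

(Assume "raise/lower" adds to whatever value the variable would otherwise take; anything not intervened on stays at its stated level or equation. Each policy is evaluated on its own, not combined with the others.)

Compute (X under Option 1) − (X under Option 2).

-198

Option 1 (W + 24):
  S = 10
  W = 52 + 24 = 76
  X = 67 − 3·10 − 3·76 = -191
Option 2 (S − 42):
  S = 10 − 42 = -32
  W = 52
  X = 67 − 3·(-32) − 3·52 = 7
X: -191 − 7 = -198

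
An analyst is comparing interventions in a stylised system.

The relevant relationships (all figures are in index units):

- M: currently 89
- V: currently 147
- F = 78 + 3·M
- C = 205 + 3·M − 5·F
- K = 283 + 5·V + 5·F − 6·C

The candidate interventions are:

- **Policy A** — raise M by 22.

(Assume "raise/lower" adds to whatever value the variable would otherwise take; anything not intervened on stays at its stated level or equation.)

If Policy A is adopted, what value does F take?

411

Policy A (M + 22):
  M = 89 + 22 = 111
  F = 78 + 3·111 = 411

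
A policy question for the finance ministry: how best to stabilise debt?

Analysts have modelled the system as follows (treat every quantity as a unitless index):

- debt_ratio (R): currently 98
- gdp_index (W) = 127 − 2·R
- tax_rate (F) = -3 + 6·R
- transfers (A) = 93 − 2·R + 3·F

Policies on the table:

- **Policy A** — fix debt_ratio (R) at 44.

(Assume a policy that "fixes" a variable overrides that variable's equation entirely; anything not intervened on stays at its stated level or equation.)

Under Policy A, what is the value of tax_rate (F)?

Policy A (R := 44):
  R = 44
  F = -3 + 6·44 = 261

261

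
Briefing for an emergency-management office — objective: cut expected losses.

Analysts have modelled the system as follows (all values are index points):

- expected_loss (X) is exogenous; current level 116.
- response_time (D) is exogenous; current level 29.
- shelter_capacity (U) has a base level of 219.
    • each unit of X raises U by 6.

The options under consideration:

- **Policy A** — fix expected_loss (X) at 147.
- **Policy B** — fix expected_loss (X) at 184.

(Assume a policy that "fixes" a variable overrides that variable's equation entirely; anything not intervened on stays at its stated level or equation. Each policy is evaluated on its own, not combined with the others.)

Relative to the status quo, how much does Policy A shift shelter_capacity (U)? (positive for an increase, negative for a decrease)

186

Baseline:
  X = 116
  U = 219 + 6·116 = 915
Policy A (X := 147):
  X = 147
  U = 219 + 6·147 = 1101
Change in U: 1101 − 915 = 186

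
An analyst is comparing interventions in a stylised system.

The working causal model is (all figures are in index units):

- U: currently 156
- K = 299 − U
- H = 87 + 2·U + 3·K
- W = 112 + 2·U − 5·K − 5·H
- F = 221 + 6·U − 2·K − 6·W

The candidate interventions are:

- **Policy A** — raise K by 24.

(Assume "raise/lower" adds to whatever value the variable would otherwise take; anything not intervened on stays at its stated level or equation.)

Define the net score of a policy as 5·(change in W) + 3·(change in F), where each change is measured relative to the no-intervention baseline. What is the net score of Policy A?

Baseline:
  U = 156
  K = 299 − 156 = 143
  H = 87 + 2·156 + 3·143 = 828
  W = 112 + 2·156 − 5·143 − 5·828 = -4431
  F = 221 + 6·156 − 2·143 − 6·(-4431) = 27457
Policy A (K + 24):
  U = 156
  K = 299 − 156 (+24 from intervention) = 167
  H = 87 + 2·156 + 3·167 = 900
  W = 112 + 2·156 − 5·167 − 5·900 = -4911
  F = 221 + 6·156 − 2·167 − 6·(-4911) = 30289
ΔW = -4911 − (-4431) = -480; ΔF = 30289 − 27457 = 2832
Score = 5·(-480) + 3·2832 = 6096

6096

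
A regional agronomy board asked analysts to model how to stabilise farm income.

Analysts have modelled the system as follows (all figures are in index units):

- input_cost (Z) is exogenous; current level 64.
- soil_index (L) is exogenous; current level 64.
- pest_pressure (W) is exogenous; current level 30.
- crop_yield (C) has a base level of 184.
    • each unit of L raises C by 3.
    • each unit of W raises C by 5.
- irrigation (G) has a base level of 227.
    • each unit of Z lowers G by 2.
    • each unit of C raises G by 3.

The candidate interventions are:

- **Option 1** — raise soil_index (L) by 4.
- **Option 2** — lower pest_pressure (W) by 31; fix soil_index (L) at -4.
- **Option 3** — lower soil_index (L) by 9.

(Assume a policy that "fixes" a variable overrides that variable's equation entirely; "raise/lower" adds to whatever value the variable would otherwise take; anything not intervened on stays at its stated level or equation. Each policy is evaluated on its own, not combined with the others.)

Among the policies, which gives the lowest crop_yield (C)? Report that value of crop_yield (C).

167

Option 1 (L + 4):
  L = 64 + 4 = 68
  W = 30
  C = 184 + 3·68 + 5·30 = 538
Option 2 (W − 31, L := -4):
  L = -4
  W = 30 − 31 = -1
  C = 184 + 3·(-4) + 5·(-1) = 167
Option 3 (L − 9):
  L = 64 − 9 = 55
  W = 30
  C = 184 + 3·55 + 5·30 = 499
Comparing — Option 1: C=538, Option 2: C=167, Option 3: C=499. Lowest is 167 (Option 2).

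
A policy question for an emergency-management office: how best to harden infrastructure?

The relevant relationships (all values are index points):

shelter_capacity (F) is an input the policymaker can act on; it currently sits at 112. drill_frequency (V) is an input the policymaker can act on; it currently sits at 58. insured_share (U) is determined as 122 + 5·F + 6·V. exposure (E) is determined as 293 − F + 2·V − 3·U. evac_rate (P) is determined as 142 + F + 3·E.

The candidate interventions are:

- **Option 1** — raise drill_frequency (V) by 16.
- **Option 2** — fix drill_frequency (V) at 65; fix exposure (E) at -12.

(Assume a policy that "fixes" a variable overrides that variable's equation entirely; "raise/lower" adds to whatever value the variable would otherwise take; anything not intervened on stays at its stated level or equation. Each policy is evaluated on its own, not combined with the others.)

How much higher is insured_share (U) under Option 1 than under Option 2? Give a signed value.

Option 1 (V + 16):
  F = 112
  V = 58 + 16 = 74
  U = 122 + 5·112 + 6·74 = 1126
Option 2 (V := 65, E := -12):
  F = 112
  V = 65
  U = 122 + 5·112 + 6·65 = 1072
U: 1126 − 1072 = 54

54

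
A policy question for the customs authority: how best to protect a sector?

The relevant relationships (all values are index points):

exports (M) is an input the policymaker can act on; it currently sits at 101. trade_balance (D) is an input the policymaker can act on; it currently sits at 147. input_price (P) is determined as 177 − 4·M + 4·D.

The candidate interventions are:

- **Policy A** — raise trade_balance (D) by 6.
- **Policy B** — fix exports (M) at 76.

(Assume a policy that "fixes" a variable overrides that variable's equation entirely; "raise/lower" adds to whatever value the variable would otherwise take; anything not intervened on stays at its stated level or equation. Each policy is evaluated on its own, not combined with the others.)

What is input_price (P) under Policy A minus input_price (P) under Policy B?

-76

Policy A (D + 6):
  M = 101
  D = 147 + 6 = 153
  P = 177 − 4·101 + 4·153 = 385
Policy B (M := 76):
  M = 76
  D = 147
  P = 177 − 4·76 + 4·147 = 461
P: 385 − 461 = -76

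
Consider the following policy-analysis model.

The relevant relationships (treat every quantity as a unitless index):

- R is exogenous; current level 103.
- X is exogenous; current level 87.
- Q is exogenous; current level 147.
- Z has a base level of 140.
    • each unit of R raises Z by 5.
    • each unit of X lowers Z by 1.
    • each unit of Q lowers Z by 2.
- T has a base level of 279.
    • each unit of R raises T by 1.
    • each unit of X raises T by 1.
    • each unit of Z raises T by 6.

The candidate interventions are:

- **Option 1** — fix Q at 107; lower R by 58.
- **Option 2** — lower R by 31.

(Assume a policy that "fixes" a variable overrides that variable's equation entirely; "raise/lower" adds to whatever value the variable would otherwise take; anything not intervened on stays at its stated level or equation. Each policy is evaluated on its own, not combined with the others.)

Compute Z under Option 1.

Option 1 (Q := 107, R − 58):
  R = 103 − 58 = 45
  X = 87
  Q = 107
  Z = 140 + 5·45 − 87 − 2·107 = 64

64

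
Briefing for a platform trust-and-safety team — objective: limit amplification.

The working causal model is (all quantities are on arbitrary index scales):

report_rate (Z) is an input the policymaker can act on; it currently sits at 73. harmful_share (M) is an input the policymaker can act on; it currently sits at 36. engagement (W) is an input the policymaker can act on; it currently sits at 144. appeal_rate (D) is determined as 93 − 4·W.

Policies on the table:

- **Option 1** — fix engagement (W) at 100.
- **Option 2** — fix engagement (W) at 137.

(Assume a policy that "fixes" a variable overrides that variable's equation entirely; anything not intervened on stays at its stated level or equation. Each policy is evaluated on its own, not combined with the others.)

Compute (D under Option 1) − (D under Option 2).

148

Option 1 (W := 100):
  W = 100
  D = 93 − 4·100 = -307
Option 2 (W := 137):
  W = 137
  D = 93 − 4·137 = -455
D: -307 − (-455) = 148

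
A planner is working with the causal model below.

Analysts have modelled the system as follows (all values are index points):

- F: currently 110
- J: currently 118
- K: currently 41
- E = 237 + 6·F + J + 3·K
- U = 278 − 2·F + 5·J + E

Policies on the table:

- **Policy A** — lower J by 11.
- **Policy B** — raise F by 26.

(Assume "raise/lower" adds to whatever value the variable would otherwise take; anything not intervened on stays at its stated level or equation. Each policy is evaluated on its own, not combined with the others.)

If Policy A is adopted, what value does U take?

1720

Policy A (J − 11):
  F = 110
  J = 118 − 11 = 107
  K = 41
  E = 237 + 6·110 + 107 + 3·41 = 1127
  U = 278 − 2·110 + 5·107 + 1127 = 1720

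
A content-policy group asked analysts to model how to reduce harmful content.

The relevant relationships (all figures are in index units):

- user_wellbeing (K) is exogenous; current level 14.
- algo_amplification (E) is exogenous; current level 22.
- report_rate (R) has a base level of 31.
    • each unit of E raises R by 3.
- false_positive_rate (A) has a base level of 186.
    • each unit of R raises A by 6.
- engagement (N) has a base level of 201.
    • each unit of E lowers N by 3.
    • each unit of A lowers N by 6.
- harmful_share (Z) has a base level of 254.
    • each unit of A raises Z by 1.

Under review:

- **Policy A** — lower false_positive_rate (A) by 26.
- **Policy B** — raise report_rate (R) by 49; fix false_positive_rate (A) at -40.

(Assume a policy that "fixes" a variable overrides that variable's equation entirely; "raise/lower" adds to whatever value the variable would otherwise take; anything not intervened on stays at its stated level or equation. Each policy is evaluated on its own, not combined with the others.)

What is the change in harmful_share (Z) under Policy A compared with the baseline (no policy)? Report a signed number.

Baseline:
  E = 22
  R = 31 + 3·22 = 97
  A = 186 + 6·97 = 768
  Z = 254 + 768 = 1022
Policy A (A − 26):
  E = 22
  R = 31 + 3·22 = 97
  A = 186 + 6·97 (−26 from intervention) = 742
  Z = 254 + 742 = 996
Change in Z: 996 − 1022 = -26

-26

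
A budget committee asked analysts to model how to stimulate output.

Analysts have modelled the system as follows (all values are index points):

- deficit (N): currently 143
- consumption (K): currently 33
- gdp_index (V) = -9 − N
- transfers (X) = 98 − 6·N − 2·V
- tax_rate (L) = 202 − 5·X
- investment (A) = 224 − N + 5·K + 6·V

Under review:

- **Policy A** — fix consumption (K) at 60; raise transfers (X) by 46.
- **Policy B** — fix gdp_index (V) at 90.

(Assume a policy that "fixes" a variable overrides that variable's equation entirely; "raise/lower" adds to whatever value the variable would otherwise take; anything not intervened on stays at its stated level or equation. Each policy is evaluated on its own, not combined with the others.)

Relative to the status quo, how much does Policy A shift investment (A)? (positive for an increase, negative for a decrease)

Baseline:
  N = 143
  K = 33
  V = -9 − 143 = -152
  A = 224 − 143 + 5·33 + 6·(-152) = -666
Policy A (K := 60, X + 46):
  N = 143
  K = 60
  V = -9 − 143 = -152
  A = 224 − 143 + 5·60 + 6·(-152) = -531
Change in A: -531 − (-666) = 135

135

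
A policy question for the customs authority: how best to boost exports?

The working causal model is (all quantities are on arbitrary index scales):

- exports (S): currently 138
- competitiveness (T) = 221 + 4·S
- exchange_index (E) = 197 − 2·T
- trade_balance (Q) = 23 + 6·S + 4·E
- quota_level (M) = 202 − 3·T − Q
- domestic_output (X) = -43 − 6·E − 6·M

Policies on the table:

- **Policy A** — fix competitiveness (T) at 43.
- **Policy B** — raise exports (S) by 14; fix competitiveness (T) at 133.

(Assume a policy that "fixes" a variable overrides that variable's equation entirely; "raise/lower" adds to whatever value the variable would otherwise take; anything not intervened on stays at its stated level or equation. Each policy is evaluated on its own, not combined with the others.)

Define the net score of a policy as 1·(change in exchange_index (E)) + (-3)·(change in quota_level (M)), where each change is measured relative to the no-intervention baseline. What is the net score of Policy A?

12410

Baseline:
  S = 138
  T = 221 + 4·138 = 773
  E = 197 − 2·773 = -1349
  Q = 23 + 6·138 + 4·(-1349) = -4545
  M = 202 − 3·773 − (-4545) = 2428
Policy A (T := 43):
  S = 138
  T = 43
  E = 197 − 2·43 = 111
  Q = 23 + 6·138 + 4·111 = 1295
  M = 202 − 3·43 − 1295 = -1222
ΔE = 111 − (-1349) = 1460; ΔM = -1222 − 2428 = -3650
Score = 1·1460 + (-3)·(-3650) = 12410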